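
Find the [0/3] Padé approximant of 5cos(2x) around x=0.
5/(2*x**2 + 1)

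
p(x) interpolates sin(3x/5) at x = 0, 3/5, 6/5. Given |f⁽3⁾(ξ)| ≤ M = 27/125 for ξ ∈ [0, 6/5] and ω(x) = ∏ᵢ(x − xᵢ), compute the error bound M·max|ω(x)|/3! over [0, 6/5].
27*sqrt(3)/15625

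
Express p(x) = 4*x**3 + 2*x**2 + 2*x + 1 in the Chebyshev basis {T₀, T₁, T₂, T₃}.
(2)T₀ + (5)T₁ + T₂ + T₃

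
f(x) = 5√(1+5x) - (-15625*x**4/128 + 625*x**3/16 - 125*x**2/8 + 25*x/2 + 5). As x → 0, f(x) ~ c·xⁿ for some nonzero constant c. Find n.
5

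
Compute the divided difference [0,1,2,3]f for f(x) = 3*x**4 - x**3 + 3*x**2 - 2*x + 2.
17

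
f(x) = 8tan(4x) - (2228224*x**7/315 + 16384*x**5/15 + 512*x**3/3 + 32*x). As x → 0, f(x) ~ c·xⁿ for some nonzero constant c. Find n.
9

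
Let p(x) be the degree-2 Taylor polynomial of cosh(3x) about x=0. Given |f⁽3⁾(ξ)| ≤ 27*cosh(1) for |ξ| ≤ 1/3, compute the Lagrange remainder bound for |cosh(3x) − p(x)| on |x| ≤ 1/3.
cosh(1)/6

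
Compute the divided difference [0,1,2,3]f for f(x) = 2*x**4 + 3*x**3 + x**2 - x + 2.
15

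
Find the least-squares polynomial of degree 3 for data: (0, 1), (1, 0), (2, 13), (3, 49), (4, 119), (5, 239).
16/21 + (-134/63)x + (1/12)x² + (71/36)x³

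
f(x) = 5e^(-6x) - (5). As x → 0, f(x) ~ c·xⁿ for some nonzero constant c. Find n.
1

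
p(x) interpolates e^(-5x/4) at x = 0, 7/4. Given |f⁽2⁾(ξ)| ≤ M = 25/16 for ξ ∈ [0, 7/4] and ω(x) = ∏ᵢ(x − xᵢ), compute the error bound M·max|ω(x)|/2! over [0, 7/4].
1225/2048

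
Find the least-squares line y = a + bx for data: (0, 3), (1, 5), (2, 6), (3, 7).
a = 33/10, b = 13/10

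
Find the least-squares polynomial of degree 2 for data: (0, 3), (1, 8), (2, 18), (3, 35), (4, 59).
113/35 + (73/70)x + (45/14)x²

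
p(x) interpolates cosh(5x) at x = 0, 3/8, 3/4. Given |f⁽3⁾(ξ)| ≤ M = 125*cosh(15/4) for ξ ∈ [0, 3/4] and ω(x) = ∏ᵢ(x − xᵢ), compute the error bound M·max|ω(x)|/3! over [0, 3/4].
125*sqrt(3)*cosh(15/4)/512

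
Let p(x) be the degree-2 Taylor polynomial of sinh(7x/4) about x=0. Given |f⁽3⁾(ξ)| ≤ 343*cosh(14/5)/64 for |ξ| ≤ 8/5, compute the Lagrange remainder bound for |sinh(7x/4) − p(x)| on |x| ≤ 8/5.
1372*cosh(14/5)/375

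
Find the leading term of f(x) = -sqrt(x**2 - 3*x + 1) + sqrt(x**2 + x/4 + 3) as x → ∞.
13/8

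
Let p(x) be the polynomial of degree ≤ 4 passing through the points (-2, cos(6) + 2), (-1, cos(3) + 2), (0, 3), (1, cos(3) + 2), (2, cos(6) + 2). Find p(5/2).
175*cos(6)/64 - 75*cos(3)/16 + 317/64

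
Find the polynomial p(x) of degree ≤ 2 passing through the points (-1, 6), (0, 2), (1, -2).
2 - 4*x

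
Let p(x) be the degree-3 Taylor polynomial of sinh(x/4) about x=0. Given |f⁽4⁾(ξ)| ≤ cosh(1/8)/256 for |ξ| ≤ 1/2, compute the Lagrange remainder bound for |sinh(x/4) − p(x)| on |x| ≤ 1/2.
cosh(1/8)/98304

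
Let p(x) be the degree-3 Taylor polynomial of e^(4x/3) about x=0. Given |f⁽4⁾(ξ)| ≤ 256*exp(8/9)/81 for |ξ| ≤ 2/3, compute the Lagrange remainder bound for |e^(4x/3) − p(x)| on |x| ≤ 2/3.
512*exp(8/9)/19683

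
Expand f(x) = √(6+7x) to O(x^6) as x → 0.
sqrt(6) + 7*sqrt(6)*x/12 - 49*sqrt(6)*x**2/288 + 343*sqrt(6)*x**3/3456 - 12005*sqrt(6)*x**4/165888 + 117649*sqrt(6)*x**5/1990656 + O(x**6)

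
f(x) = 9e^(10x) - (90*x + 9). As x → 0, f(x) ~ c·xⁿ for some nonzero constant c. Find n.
2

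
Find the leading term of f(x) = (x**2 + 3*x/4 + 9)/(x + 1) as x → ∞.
x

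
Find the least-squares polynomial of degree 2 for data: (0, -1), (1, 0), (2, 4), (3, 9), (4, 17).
-37/35 + (3/14)x + (15/14)x²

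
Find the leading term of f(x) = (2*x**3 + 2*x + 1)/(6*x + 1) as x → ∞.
x**2/3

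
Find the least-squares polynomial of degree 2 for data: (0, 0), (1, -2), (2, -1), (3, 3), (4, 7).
-9/35 + (-167/70)x + (15/14)x²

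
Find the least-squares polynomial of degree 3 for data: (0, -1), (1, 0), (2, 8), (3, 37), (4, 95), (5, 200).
-68/63 + (49/27)x + (-170/63)x² + (56/27)x³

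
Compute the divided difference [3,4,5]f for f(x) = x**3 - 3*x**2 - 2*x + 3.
9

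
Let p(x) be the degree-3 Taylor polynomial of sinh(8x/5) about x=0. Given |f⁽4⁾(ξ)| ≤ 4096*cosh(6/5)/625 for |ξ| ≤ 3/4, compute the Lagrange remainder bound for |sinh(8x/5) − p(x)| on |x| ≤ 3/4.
54*cosh(6/5)/625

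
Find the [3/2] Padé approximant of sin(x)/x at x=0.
(1 - 7*x**2/60)/(x**2/20 + 1)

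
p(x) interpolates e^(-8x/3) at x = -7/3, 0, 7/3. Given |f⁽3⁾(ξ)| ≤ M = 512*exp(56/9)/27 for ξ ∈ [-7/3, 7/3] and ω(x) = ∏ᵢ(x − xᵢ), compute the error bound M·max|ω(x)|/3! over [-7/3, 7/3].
175616*sqrt(3)*exp(56/9)/19683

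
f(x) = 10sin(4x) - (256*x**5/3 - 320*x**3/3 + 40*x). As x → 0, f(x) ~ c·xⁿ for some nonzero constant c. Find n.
7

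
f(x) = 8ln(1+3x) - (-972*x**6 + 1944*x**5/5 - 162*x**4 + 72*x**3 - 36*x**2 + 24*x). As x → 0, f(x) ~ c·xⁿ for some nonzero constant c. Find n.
7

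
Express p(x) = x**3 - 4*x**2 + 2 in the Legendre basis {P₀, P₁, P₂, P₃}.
(2/3)P₀ + (3/5)P₁ + (-8/3)P₂ + (2/5)P₃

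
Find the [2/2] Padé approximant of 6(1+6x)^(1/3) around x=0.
(56*x**2 + 42*x + 6)/(10*x**2/3 + 5*x + 1)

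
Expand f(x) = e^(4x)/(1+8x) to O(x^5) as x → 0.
1 - 4*x + 40*x**2 - 928*x**3/3 + 7456*x**4/3 + O(x**5)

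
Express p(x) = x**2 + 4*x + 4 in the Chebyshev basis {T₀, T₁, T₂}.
(9/2)T₀ + (4)T₁ + (1/2)T₂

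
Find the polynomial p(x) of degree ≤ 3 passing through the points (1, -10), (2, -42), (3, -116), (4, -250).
-3*x**3 - 3*x**2 - 2*x - 2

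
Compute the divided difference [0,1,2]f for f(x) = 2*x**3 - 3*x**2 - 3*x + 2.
3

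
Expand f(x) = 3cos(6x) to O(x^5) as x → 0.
3 - 54*x**2 + 162*x**4 + O(x**5)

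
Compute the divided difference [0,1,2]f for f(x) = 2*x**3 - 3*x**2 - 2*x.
3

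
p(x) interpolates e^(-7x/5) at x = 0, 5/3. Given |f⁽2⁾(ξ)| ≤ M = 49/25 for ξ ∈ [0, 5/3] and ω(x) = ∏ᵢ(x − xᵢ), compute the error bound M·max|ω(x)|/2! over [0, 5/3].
49/72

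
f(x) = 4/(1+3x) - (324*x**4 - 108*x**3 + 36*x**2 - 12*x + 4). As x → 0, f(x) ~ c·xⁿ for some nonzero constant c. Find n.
5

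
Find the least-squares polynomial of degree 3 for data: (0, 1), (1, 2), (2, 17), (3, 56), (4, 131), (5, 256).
6/7 + (-11/14)x + (5/14)x² + (2)x³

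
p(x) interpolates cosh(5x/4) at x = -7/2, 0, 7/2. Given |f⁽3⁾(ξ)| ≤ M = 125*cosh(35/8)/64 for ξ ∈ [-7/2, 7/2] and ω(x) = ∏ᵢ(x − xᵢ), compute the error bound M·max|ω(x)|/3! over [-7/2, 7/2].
42875*sqrt(3)*cosh(35/8)/13824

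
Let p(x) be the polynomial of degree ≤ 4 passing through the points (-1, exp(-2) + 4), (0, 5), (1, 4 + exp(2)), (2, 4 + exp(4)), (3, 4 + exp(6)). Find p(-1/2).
((-5*exp(6) - 70*exp(2) + 652 + 28*exp(4))*exp(2) + 35)*exp(-2)/128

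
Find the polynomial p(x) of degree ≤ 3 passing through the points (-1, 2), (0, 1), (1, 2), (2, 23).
3*x**3 + x**2 - 3*x + 1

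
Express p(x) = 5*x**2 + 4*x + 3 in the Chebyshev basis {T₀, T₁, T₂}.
(11/2)T₀ + (4)T₁ + (5/2)T₂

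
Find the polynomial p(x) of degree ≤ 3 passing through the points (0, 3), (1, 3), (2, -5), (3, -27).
-x**3 - x**2 + 2*x + 3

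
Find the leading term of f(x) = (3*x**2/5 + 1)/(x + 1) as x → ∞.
3*x/5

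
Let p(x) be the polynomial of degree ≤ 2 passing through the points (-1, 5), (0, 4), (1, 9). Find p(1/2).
23/4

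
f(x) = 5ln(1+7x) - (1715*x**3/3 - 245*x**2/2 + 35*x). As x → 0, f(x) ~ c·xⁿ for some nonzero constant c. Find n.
4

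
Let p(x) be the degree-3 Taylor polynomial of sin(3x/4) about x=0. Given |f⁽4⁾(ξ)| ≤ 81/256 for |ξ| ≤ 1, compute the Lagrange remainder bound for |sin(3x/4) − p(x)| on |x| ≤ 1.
27/2048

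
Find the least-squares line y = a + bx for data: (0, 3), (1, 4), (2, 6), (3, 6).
a = 31/10, b = 11/10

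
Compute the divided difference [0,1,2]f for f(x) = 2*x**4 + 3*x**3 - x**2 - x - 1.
22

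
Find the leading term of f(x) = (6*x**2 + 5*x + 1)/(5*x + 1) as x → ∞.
6*x/5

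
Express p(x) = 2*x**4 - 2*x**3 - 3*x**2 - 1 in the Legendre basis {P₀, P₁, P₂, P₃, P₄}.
(-8/5)P₀ + (-6/5)P₁ + (-6/7)P₂ + (-4/5)P₃ + (16/35)P₄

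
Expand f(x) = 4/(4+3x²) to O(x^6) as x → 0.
1 - 3*x**2/4 + 9*x**4/16 + O(x**6)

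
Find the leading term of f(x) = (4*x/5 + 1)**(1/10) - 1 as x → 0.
2*x/25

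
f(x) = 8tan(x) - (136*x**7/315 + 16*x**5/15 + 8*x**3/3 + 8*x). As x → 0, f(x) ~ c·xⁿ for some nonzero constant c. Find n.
9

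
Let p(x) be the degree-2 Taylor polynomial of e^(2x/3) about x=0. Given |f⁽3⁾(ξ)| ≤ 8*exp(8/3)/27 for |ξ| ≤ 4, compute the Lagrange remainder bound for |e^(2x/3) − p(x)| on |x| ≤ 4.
256*exp(8/3)/81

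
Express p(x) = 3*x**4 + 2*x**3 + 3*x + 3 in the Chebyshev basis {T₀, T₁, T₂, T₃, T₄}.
(33/8)T₀ + (9/2)T₁ + (3/2)T₂ + (1/2)T₃ + (3/8)T₄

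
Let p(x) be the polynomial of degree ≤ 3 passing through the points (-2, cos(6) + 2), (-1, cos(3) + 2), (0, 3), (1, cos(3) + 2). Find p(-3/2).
cos(3) + 5*cos(6)/16 + 27/16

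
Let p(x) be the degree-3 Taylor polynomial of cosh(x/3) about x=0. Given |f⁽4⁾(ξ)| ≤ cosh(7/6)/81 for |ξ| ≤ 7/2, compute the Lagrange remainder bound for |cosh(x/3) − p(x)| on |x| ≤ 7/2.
2401*cosh(7/6)/31104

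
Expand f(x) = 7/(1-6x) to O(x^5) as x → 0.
7 + 42*x + 252*x**2 + 1512*x**3 + 9072*x**4 + O(x**5)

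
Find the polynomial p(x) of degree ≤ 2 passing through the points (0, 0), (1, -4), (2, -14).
-3*x**2 - x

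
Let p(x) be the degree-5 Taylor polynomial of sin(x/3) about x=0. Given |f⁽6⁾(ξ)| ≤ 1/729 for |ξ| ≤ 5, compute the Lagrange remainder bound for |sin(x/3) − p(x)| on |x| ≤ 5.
3125/104976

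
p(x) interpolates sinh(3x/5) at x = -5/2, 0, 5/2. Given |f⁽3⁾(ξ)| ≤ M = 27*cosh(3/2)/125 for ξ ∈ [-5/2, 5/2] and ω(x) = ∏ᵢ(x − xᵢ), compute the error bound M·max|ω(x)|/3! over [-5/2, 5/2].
sqrt(3)*cosh(3/2)/8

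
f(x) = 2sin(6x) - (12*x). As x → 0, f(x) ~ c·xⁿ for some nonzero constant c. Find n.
3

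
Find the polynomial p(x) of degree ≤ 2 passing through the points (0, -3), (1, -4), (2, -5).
-x - 3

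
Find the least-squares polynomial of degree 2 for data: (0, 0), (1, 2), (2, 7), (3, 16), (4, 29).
4/35 + (-8/35)x + (13/7)x²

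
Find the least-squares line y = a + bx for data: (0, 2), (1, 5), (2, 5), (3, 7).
a = 5/2, b = 3/2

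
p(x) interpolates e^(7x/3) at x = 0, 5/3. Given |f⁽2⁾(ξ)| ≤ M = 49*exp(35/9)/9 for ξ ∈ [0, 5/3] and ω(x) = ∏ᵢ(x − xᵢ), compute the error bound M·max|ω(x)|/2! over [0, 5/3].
1225*exp(35/9)/648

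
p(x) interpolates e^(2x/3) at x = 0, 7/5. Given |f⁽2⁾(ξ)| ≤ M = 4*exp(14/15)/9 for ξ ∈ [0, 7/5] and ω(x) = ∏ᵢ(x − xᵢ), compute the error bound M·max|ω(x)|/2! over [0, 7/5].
49*exp(14/15)/450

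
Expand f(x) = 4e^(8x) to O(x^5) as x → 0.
4 + 32*x + 128*x**2 + 1024*x**3/3 + 2048*x**4/3 + O(x**5)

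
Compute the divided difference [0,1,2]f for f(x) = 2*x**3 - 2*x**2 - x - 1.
4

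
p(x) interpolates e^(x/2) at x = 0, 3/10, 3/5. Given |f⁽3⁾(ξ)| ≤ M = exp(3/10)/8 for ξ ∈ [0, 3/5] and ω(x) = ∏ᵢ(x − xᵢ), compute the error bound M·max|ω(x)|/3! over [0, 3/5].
sqrt(3)*exp(3/10)/8000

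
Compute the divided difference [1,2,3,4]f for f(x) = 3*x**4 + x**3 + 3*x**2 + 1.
31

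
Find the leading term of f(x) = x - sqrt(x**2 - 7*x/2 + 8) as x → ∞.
7/4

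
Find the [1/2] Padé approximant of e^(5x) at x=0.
(5*x/3 + 1)/(25*x**2/6 - 10*x/3 + 1)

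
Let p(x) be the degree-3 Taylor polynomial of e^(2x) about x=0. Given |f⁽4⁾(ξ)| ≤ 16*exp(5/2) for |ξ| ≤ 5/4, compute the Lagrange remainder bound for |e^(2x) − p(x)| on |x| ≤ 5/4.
625*exp(5/2)/384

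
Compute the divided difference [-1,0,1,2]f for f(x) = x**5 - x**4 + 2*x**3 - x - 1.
5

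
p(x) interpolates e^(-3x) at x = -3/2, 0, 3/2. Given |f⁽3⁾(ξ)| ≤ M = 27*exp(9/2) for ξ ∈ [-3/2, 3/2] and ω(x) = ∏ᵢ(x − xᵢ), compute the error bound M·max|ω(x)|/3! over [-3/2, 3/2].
27*sqrt(3)*exp(9/2)/8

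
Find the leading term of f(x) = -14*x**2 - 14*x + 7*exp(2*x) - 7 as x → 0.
28*x**3/3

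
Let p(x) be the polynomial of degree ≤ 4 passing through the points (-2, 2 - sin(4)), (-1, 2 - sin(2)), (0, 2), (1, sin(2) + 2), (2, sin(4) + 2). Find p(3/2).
5*sin(4)/16 + 7*sin(2)/8 + 2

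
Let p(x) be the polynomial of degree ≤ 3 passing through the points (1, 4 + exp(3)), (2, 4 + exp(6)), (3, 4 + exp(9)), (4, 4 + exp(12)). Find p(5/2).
-exp(12)/16 - exp(3)/16 + 4 + 9*exp(6)/16 + 9*exp(9)/16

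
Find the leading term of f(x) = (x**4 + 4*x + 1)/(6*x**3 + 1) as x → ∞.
x/6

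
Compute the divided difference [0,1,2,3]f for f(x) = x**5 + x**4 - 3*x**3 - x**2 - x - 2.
28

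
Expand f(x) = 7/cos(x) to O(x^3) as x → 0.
7 + 7*x**2/2 + O(x**3)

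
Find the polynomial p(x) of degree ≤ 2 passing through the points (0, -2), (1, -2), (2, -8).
-3*x**2 + 3*x - 2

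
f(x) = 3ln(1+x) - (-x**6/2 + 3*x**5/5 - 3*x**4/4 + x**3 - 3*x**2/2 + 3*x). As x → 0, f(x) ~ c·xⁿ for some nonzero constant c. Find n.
7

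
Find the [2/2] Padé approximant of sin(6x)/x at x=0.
(6 - 126*x**2/5)/(9*x**2/5 + 1)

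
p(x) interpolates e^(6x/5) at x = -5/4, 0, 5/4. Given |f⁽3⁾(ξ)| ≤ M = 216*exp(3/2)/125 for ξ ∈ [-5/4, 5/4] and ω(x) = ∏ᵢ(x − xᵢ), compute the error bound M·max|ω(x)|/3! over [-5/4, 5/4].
sqrt(3)*exp(3/2)/8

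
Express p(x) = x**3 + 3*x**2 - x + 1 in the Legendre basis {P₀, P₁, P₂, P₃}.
(2)P₀ + (-2/5)P₁ + (2)P₂ + (2/5)P₃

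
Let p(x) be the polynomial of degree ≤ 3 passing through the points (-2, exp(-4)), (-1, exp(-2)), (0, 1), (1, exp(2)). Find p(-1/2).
(-1 + 9*exp(2) + (9 - exp(2))*exp(4))*exp(-4)/16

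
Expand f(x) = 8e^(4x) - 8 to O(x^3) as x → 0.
32*x + 64*x**2 + O(x**3)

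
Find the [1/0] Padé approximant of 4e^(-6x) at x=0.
4 - 24*x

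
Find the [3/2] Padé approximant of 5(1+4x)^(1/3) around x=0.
(448*x**3/81 + 112*x**2/3 + 28*x + 5)/(32*x**2/9 + 64*x/15 + 1)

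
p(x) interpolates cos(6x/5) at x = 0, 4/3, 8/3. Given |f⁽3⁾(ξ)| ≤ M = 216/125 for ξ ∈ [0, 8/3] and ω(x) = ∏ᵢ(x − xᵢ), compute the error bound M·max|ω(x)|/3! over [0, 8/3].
512*sqrt(3)/3375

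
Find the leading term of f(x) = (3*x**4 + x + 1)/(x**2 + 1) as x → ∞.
3*x**2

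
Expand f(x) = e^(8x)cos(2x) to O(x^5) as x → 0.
1 + 8*x + 30*x**2 + 208*x**3/3 + 322*x**4/3 + O(x**5)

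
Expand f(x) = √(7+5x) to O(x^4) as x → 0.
sqrt(7) + 5*sqrt(7)*x/14 - 25*sqrt(7)*x**2/392 + 125*sqrt(7)*x**3/5488 + O(x**4)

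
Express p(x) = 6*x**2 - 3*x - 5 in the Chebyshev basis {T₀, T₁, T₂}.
(-2)T₀ + (-3)T₁ + (3)T₂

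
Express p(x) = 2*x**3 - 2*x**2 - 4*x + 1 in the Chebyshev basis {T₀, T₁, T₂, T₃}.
(-5/2)T₁ - T₂ + (1/2)T₃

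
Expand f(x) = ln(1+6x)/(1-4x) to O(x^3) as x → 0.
6*x + 6*x**2 + O(x**3)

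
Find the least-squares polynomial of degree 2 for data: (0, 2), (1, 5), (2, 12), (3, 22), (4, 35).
66/35 + (121/70)x + (23/14)x²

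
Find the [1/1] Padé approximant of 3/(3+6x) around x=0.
1/(2*x + 1)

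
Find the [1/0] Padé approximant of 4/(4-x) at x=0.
x/4 + 1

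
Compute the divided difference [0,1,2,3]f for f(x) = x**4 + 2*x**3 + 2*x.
8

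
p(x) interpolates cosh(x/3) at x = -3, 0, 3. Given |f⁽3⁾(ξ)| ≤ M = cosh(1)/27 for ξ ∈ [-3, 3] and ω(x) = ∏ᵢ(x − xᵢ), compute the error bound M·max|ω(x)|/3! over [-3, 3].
sqrt(3)*cosh(1)/27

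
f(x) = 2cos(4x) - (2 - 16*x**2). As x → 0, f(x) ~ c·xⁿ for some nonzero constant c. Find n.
4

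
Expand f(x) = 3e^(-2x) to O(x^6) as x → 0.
3 - 6*x + 6*x**2 - 4*x**3 + 2*x**4 - 4*x**5/5 + O(x**6)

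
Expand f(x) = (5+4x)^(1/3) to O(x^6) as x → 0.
5**(1/3) + 4*5**(1/3)*x/15 - 16*5**(1/3)*x**2/225 + 64*5**(1/3)*x**3/2025 - 512*5**(1/3)*x**4/30375 + 22528*5**(1/3)*x**5/2278125 + O(x**6)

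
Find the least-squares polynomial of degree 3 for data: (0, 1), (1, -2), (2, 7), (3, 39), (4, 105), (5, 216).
1 + (-16/3)x + (1/2)x² + (11/6)x³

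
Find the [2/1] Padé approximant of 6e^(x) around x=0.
(x**2 + 4*x + 6)/(1 - x/3)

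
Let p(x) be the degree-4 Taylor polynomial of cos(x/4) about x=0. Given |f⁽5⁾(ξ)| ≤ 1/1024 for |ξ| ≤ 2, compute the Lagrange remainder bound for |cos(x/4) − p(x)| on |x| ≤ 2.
1/3840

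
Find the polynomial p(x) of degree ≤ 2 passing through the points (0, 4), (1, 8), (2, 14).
x**2 + 3*x + 4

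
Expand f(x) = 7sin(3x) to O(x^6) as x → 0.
21*x - 63*x**3/2 + 567*x**5/40 + O(x**6)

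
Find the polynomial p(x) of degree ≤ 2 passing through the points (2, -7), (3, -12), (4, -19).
-x**2 - 3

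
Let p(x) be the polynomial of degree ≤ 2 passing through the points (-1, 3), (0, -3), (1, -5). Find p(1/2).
-9/2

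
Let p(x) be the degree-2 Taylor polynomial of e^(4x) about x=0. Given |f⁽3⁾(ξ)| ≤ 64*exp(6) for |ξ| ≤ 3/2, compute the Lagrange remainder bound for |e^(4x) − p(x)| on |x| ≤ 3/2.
36*exp(6)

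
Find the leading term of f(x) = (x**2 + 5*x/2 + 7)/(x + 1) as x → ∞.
x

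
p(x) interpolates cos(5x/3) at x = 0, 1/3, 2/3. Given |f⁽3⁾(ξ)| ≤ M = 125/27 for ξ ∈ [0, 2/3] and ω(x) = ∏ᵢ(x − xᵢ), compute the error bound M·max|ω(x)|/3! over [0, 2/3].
125*sqrt(3)/19683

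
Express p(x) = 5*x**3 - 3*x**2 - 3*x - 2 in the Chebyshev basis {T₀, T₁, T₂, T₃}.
(-7/2)T₀ + (3/4)T₁ + (-3/2)T₂ + (5/4)T₃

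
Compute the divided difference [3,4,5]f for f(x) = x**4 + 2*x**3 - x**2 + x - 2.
120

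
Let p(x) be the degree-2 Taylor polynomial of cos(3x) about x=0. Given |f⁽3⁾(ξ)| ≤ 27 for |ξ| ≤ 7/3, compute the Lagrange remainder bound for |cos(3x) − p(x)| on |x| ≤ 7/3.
343/6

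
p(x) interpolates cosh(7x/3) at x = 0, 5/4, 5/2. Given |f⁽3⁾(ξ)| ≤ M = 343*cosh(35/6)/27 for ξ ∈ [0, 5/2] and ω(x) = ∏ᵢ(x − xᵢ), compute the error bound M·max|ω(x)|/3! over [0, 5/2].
42875*sqrt(3)*cosh(35/6)/46656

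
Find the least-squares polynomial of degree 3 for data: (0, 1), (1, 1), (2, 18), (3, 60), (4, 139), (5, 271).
5/7 + (-29/14)x + (17/14)x² + (2)x³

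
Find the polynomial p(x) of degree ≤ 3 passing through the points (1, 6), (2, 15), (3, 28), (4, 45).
2*x**2 + 3*x + 1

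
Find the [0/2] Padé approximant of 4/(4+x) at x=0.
1/(x/4 + 1)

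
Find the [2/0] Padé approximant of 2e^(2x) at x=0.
4*x**2 + 4*x + 2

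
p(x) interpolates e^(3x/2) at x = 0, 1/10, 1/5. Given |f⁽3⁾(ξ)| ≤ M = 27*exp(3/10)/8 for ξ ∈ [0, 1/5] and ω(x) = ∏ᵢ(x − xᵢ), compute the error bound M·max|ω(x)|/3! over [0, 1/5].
sqrt(3)*exp(3/10)/8000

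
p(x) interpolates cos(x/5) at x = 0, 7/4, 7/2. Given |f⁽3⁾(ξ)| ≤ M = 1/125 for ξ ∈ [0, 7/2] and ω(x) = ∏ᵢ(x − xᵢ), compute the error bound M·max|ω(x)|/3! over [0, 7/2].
343*sqrt(3)/216000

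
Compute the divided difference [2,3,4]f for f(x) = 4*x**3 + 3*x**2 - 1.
39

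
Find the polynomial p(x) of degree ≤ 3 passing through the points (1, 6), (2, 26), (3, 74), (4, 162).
2*x**3 + 2*x**2 + 2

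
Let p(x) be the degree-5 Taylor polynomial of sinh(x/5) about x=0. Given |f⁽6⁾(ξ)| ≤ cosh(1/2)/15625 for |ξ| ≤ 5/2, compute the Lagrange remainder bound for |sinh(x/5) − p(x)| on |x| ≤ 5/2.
cosh(1/2)/46080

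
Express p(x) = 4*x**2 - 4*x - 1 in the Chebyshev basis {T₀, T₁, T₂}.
T₀ + (-4)T₁ + (2)T₂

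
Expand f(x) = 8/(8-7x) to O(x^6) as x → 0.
1 + 7*x/8 + 49*x**2/64 + 343*x**3/512 + 2401*x**4/4096 + 16807*x**5/32768 + O(x**6)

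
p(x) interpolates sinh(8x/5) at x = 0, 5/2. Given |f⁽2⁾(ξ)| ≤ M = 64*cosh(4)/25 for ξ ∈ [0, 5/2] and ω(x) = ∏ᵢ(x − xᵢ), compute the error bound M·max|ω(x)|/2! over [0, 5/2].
2*cosh(4)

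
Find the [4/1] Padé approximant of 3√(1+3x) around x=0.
(729*x**4/640 - 81*x**3/40 + 243*x**2/40 + 54*x/5 + 3)/(21*x/10 + 1)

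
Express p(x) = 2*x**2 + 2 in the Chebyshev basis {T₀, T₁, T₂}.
(3)T₀ + T₂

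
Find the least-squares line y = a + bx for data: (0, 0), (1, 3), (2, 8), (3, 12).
a = -2/5, b = 41/10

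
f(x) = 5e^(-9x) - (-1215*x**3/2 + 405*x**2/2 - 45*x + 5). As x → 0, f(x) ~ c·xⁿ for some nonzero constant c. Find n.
4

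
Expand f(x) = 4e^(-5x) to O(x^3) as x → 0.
4 - 20*x + 50*x**2 + O(x**3)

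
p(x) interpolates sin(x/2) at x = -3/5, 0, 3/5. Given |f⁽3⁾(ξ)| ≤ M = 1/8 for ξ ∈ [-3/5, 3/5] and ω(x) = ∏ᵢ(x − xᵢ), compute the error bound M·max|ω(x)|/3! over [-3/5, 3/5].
sqrt(3)/1000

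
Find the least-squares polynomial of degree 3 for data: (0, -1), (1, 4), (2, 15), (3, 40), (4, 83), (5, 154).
-65/63 + (796/189)x + (-37/126)x² + (61/54)x³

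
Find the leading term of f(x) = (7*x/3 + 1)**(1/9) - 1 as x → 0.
7*x/27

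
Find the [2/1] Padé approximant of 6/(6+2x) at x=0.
1/(x/3 + 1)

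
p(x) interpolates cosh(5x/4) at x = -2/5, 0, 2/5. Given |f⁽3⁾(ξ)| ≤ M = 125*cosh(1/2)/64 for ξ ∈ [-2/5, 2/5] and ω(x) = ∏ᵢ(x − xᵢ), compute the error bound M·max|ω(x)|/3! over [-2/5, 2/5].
sqrt(3)*cosh(1/2)/216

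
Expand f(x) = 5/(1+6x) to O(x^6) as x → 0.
5 - 30*x + 180*x**2 - 1080*x**3 + 6480*x**4 - 38880*x**5 + O(x**6)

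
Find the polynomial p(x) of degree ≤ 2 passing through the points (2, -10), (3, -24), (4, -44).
-3*x**2 + x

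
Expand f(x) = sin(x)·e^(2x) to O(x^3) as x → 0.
x + 2*x**2 + O(x**3)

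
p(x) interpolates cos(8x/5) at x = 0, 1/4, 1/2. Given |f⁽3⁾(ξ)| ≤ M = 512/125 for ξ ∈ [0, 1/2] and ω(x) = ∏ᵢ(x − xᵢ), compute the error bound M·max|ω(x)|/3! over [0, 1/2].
8*sqrt(3)/3375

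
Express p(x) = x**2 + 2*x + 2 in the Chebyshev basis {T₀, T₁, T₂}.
(5/2)T₀ + (2)T₁ + (1/2)T₂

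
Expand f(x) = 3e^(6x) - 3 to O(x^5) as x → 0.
18*x + 54*x**2 + 108*x**3 + 162*x**4 + O(x**5)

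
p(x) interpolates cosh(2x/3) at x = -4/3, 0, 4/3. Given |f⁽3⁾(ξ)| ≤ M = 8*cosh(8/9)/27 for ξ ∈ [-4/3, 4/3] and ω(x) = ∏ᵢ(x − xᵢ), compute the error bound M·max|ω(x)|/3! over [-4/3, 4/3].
512*sqrt(3)*cosh(8/9)/19683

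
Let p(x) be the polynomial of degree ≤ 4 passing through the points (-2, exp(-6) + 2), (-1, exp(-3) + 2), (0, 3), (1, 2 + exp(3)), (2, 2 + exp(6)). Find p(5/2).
(-180*exp(3) + 35 + (-420*exp(3) + 634 + 315*exp(6))*exp(6))*exp(-6)/128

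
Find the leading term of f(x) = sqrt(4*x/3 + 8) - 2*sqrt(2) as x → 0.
sqrt(2)*x/6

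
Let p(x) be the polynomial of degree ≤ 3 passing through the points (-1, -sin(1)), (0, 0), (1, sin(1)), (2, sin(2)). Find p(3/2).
5*sin(2)/16 + 7*sin(1)/8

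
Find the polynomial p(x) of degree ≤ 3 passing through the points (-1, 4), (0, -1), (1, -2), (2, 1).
2*x**2 - 3*x - 1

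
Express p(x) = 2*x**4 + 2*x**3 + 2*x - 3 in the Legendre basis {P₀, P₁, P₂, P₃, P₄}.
(-13/5)P₀ + (16/5)P₁ + (8/7)P₂ + (4/5)P₃ + (16/35)P₄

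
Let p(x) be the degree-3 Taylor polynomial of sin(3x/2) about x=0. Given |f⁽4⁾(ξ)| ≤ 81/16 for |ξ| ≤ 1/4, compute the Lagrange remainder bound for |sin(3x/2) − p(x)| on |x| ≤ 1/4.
27/32768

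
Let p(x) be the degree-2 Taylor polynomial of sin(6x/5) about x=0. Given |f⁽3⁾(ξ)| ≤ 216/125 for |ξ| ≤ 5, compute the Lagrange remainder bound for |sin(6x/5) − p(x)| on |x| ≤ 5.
36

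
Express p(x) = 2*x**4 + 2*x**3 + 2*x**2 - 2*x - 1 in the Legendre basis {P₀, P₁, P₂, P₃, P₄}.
(1/15)P₀ + (-4/5)P₁ + (52/21)P₂ + (4/5)P₃ + (16/35)P₄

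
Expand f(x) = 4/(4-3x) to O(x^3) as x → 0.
1 + 3*x/4 + 9*x**2/16 + O(x**3)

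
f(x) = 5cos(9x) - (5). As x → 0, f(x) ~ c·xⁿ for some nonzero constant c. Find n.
2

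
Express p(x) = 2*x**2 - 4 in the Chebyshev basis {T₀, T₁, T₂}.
(-3)T₀ + T₂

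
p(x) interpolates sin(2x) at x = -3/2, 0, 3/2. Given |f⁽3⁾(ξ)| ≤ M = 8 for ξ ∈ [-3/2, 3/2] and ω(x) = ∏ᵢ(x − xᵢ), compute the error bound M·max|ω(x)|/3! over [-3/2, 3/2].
sqrt(3)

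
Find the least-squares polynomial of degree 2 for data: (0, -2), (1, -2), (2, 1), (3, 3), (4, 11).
-13/7 + (-83/70)x + (15/14)x²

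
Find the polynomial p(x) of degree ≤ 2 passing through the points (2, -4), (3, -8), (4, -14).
-x**2 + x - 2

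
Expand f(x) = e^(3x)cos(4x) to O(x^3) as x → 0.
1 + 3*x - 7*x**2/2 + O(x**3)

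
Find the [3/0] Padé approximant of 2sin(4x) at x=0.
-64*x**3/3 + 8*x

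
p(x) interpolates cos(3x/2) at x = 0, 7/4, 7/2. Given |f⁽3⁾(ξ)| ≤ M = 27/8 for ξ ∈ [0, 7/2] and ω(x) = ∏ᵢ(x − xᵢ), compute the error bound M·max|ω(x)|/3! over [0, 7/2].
343*sqrt(3)/512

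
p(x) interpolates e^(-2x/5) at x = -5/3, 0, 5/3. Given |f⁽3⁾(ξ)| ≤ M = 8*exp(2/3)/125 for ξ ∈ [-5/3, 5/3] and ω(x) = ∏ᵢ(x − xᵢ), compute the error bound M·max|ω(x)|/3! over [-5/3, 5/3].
8*sqrt(3)*exp(2/3)/729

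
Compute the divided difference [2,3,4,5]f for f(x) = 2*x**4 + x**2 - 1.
28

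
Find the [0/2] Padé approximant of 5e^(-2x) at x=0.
5/(2*x**2 + 2*x + 1)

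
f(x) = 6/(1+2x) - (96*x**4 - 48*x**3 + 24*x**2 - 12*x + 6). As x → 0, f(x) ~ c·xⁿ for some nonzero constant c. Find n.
5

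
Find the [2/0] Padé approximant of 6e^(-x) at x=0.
3*x**2 - 6*x + 6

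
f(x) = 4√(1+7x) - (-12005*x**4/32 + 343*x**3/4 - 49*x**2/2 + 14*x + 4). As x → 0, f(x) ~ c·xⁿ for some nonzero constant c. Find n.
5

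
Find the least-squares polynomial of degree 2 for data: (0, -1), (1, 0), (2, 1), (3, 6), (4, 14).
-22/35 + (-54/35)x + (9/7)x²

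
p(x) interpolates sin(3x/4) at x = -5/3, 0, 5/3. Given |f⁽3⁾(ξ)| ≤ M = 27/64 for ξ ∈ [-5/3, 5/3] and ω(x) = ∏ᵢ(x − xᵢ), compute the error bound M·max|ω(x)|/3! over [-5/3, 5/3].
125*sqrt(3)/1728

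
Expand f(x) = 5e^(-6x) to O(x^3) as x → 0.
5 - 30*x + 90*x**2 + O(x**3)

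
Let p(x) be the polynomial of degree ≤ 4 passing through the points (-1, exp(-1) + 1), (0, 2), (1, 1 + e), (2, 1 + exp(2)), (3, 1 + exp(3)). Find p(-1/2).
(35 + e*(-70*e - 5*exp(3) + 28*exp(2) + 268))*exp(-1)/128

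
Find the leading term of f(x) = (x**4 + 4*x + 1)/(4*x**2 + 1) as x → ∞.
x**2/4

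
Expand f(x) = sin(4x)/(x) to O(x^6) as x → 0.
4 - 32*x**2/3 + 128*x**4/15 + O(x**6)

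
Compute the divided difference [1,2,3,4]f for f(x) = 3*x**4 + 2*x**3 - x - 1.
32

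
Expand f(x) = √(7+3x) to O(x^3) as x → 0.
sqrt(7) + 3*sqrt(7)*x/14 - 9*sqrt(7)*x**2/392 + O(x**3)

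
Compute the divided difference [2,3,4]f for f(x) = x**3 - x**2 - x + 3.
8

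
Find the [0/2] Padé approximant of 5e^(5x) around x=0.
5/(25*x**2/2 - 5*x + 1)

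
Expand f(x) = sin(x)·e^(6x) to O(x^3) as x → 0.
x + 6*x**2 + O(x**3)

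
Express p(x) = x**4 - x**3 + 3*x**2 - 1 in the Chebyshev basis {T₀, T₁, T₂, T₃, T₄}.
(7/8)T₀ + (-3/4)T₁ + (2)T₂ + (-1/4)T₃ + (1/8)T₄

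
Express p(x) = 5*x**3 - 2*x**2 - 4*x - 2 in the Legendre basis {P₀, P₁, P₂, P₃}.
(-8/3)P₀ - P₁ + (-4/3)P₂ + (2)P₃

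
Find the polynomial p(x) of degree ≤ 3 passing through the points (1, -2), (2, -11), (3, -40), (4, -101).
-2*x**3 + 2*x**2 - x - 1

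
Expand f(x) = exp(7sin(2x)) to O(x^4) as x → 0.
1 + 14*x + 98*x**2 + 448*x**3 + O(x**4)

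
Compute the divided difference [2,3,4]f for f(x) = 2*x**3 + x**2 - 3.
19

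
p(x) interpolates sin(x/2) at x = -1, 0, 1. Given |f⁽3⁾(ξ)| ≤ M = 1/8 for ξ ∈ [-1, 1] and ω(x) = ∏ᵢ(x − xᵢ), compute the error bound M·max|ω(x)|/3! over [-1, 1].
sqrt(3)/216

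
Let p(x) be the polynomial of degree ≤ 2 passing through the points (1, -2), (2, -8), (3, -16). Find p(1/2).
1/4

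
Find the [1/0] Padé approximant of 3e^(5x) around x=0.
15*x + 3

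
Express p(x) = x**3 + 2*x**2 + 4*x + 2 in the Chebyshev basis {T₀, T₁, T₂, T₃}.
(3)T₀ + (19/4)T₁ + T₂ + (1/4)T₃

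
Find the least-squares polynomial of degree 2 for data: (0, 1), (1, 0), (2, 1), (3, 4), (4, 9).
1 + (-2)x + x²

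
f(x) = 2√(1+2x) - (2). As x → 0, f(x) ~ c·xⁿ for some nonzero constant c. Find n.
1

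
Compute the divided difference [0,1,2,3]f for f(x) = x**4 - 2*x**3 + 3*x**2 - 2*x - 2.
4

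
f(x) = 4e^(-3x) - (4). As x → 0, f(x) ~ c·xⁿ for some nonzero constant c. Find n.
1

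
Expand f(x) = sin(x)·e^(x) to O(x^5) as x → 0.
x + x**2 + x**3/3 + O(x**5)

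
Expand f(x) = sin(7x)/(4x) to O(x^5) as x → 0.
7/4 - 343*x**2/24 + 16807*x**4/480 + O(x**5)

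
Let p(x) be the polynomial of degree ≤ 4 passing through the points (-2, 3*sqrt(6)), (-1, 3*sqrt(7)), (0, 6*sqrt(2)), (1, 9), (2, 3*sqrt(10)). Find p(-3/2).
-105*sqrt(2)/32 - 15*sqrt(10)/128 + 63/32 + 105*sqrt(6)/128 + 105*sqrt(7)/32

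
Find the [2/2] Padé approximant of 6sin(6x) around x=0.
36*x/(6*x**2 + 1)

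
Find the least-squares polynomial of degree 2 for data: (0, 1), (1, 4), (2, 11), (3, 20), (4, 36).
6/5 + (3/5)x + (2)x²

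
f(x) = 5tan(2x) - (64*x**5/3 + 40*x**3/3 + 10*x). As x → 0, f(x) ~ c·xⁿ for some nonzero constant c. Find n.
7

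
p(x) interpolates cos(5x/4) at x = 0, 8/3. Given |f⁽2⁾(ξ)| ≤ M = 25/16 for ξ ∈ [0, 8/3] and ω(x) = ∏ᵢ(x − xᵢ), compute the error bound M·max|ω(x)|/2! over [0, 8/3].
25/18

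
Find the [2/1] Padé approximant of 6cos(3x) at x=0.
6 - 27*x**2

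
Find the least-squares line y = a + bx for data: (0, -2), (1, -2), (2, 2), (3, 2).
a = -12/5, b = 8/5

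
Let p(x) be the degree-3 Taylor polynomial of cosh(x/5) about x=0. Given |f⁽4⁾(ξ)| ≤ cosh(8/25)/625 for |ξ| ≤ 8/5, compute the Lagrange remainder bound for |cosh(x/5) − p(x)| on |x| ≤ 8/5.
512*cosh(8/25)/1171875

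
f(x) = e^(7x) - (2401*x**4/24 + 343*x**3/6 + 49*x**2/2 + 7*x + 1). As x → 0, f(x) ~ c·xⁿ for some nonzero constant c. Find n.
5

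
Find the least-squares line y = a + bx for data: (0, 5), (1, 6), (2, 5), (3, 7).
a = 5, b = 1/2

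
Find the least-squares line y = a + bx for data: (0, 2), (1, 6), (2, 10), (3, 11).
a = 13/5, b = 31/10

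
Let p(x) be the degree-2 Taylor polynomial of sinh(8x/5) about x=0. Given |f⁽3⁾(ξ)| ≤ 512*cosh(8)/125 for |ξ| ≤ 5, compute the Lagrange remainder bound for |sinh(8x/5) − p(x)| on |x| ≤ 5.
256*cosh(8)/3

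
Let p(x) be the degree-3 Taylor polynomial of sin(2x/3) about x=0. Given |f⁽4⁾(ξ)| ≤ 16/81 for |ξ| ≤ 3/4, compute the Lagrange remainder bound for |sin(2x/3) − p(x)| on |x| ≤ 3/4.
1/384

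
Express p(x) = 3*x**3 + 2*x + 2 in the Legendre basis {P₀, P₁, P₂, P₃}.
(2)P₀ + (19/5)P₁ + (6/5)P₃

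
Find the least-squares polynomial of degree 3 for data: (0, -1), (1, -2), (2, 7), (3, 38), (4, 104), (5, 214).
-115/126 + (-293/108)x + (-67/126)x² + (209/108)x³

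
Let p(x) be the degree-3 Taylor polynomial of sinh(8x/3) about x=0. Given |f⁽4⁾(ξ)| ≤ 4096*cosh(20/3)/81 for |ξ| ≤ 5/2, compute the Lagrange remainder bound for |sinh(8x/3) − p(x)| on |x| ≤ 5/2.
20000*cosh(20/3)/243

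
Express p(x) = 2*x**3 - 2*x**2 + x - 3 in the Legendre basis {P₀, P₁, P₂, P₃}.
(-11/3)P₀ + (11/5)P₁ + (-4/3)P₂ + (4/5)P₃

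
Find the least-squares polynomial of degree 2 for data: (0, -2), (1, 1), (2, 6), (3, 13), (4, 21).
-73/35 + (83/35)x + (6/7)x²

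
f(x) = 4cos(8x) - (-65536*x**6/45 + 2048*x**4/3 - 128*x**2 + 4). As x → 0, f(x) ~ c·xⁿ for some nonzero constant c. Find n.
8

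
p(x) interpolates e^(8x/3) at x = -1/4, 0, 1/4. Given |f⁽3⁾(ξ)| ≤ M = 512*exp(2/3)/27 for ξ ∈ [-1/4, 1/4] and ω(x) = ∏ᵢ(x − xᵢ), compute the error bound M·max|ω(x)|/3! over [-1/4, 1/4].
8*sqrt(3)*exp(2/3)/729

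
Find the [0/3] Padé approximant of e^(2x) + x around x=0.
1/(-49*x**3/3 + 7*x**2 - 3*x + 1)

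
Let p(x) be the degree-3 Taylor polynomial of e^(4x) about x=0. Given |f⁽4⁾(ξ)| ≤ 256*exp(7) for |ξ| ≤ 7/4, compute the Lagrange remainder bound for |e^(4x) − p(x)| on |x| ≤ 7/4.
2401*exp(7)/24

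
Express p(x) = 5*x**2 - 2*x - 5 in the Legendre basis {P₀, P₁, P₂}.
(-10/3)P₀ + (-2)P₁ + (10/3)P₂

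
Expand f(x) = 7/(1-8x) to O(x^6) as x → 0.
7 + 56*x + 448*x**2 + 3584*x**3 + 28672*x**4 + 229376*x**5 + O(x**6)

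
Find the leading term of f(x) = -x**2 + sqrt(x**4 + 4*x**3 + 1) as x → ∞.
2*x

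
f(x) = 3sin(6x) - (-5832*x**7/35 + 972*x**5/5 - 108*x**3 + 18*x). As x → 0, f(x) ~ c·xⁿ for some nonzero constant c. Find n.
9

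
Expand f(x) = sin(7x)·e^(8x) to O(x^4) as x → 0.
7*x + 56*x**2 + 1001*x**3/6 + O(x**4)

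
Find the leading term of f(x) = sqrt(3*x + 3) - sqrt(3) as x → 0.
sqrt(3)*x/2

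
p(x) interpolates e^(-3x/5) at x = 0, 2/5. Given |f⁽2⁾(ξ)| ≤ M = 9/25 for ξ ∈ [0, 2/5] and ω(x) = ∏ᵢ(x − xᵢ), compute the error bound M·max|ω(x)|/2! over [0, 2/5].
9/1250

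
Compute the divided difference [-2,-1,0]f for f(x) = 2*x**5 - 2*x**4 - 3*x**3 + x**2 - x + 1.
-34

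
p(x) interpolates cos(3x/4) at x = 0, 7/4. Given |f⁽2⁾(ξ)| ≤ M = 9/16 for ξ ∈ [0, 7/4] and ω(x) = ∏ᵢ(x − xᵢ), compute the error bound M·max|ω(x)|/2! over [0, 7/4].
441/2048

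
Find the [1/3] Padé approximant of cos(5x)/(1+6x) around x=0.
(1 - 125*x/72)/(7675*x**3/144 + 25*x**2/12 + 307*x/72 + 1)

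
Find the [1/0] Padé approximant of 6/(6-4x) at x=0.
2*x/3 + 1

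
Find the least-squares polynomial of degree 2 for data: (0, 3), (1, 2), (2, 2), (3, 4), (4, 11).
118/35 + (-117/35)x + (9/7)x²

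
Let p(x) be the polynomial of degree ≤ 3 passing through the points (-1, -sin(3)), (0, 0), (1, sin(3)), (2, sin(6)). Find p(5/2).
35*sin(6)/16 - 15*sin(3)/8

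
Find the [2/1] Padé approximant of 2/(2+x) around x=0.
1/(x/2 + 1)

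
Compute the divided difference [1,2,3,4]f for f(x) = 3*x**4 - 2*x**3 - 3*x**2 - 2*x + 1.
28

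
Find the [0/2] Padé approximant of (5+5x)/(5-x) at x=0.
1/(6*x**2/5 - 6*x/5 + 1)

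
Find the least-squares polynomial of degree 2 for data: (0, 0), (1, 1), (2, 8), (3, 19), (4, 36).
-2/35 + (-9/7)x + (18/7)x²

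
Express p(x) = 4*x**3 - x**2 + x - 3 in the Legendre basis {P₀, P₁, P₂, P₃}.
(-10/3)P₀ + (17/5)P₁ + (-2/3)P₂ + (8/5)P₃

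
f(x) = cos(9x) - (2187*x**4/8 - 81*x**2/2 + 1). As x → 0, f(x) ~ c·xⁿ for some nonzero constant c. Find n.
6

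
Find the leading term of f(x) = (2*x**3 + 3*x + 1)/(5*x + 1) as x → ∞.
2*x**2/5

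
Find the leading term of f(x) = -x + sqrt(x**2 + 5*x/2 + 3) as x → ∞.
5/4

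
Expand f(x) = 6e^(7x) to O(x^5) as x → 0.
6 + 42*x + 147*x**2 + 343*x**3 + 2401*x**4/4 + O(x**5)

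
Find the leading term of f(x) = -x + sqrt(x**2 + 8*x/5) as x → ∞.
4/5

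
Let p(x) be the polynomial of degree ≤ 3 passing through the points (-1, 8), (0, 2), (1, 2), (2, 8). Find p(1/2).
5/4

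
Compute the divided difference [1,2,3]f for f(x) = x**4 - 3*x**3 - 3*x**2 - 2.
4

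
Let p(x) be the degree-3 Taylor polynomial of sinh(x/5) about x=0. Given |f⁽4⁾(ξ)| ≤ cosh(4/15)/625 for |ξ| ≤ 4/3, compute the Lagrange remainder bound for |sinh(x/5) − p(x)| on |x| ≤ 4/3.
32*cosh(4/15)/151875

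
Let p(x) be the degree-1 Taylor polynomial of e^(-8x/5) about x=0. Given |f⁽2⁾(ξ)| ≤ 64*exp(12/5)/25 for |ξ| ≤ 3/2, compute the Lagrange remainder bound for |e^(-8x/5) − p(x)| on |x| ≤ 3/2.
72*exp(12/5)/25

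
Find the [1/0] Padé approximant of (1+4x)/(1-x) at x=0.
5*x + 1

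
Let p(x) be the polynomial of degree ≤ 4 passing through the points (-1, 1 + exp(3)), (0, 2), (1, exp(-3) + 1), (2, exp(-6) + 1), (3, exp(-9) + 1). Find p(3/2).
(-5 + 60*exp(3) + 90*exp(6) + 3*(exp(3) + 36)*exp(9))*exp(-9)/128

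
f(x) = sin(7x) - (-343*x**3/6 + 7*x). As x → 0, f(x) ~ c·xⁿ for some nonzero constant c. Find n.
5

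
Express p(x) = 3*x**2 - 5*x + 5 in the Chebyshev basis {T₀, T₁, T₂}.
(13/2)T₀ + (-5)T₁ + (3/2)T₂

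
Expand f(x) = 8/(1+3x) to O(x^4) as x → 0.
8 - 24*x + 72*x**2 - 216*x**3 + O(x**4)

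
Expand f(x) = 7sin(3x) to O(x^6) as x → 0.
21*x - 63*x**3/2 + 567*x**5/40 + O(x**6)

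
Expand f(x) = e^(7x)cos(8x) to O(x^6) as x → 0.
1 + 7*x - 15*x**2/2 - 1001*x**3/6 - 12319*x**4/24 - 59353*x**5/120 + O(x**6)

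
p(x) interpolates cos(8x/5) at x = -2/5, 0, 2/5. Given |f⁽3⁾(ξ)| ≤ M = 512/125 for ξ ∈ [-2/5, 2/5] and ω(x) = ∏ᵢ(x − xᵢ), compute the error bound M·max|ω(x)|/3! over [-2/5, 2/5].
4096*sqrt(3)/421875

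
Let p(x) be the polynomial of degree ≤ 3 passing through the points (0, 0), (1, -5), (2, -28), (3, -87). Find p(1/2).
-11/8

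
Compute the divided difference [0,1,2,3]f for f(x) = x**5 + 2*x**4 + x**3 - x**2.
38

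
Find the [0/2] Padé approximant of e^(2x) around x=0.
1/(2*x**2 - 2*x + 1)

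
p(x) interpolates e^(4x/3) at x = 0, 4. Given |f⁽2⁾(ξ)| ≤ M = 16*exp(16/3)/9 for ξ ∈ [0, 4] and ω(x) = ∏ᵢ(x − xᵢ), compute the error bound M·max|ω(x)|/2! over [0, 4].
32*exp(16/3)/9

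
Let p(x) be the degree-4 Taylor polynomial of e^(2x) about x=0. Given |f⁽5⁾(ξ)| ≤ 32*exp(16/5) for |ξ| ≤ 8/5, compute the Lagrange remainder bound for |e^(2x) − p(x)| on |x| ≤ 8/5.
131072*exp(16/5)/46875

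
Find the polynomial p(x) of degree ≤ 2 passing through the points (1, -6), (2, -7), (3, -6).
x**2 - 4*x - 3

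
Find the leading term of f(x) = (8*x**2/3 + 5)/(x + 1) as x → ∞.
8*x/3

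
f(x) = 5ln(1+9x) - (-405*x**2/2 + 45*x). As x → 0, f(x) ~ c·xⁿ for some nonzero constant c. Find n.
3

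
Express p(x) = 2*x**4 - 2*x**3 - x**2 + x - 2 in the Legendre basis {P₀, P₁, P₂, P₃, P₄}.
(-29/15)P₀ + (-1/5)P₁ + (10/21)P₂ + (-4/5)P₃ + (16/35)P₄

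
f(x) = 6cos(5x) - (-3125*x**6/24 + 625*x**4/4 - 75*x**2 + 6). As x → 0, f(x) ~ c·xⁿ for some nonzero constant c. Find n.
8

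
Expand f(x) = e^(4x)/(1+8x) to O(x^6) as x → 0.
1 - 4*x + 40*x**2 - 928*x**3/3 + 7456*x**4/3 - 298112*x**5/15 + O(x**6)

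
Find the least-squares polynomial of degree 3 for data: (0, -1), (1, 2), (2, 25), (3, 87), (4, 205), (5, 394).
-6/7 + (-107/42)x + (15/7)x² + (17/6)x³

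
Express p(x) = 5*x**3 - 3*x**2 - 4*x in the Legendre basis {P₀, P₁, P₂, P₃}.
-P₀ - P₁ + (-2)P₂ + (2)P₃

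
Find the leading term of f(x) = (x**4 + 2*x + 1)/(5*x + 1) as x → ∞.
x**3/5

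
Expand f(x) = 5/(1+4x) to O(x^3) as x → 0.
5 - 20*x + 80*x**2 + O(x**3)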